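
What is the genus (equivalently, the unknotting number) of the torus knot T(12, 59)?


For a torus knot T(p,q), both the unknotting number and genus equal (p-1)(q-1)/2.
= (12-1)(59-1)/2
= 11*58/2
= 638/2 = 319

319


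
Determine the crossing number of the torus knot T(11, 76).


For a torus knot T(p, q) with gcd(p,q)=1,
the crossing number is min(p*(q-1), q*(p-1)).
p*(q-1) = 11*75 = 825
q*(p-1) = 76*10 = 760
min(825, 760) = 760

760


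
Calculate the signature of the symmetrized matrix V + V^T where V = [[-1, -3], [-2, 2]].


Step 1: V + V^T = [[-2, -5], [-5, 4]]
Step 2: trace = 2, det = -33
Step 3: Discriminant = 2^2 - 4*(-33) = 136
Step 4: Eigenvalues: 6.83095, -4.83095
Step 5: Signature = (# positive eigenvalues) - (# negative eigenvalues) = 0

0


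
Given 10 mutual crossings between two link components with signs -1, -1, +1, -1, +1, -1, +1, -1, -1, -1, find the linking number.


Step 1: Count positive crossings: 3
Step 2: Count negative crossings: 7
Step 3: Sum of signs = 3 - 7 = -4
Step 4: Linking number = sum/2 = -4/2 = -2

-2


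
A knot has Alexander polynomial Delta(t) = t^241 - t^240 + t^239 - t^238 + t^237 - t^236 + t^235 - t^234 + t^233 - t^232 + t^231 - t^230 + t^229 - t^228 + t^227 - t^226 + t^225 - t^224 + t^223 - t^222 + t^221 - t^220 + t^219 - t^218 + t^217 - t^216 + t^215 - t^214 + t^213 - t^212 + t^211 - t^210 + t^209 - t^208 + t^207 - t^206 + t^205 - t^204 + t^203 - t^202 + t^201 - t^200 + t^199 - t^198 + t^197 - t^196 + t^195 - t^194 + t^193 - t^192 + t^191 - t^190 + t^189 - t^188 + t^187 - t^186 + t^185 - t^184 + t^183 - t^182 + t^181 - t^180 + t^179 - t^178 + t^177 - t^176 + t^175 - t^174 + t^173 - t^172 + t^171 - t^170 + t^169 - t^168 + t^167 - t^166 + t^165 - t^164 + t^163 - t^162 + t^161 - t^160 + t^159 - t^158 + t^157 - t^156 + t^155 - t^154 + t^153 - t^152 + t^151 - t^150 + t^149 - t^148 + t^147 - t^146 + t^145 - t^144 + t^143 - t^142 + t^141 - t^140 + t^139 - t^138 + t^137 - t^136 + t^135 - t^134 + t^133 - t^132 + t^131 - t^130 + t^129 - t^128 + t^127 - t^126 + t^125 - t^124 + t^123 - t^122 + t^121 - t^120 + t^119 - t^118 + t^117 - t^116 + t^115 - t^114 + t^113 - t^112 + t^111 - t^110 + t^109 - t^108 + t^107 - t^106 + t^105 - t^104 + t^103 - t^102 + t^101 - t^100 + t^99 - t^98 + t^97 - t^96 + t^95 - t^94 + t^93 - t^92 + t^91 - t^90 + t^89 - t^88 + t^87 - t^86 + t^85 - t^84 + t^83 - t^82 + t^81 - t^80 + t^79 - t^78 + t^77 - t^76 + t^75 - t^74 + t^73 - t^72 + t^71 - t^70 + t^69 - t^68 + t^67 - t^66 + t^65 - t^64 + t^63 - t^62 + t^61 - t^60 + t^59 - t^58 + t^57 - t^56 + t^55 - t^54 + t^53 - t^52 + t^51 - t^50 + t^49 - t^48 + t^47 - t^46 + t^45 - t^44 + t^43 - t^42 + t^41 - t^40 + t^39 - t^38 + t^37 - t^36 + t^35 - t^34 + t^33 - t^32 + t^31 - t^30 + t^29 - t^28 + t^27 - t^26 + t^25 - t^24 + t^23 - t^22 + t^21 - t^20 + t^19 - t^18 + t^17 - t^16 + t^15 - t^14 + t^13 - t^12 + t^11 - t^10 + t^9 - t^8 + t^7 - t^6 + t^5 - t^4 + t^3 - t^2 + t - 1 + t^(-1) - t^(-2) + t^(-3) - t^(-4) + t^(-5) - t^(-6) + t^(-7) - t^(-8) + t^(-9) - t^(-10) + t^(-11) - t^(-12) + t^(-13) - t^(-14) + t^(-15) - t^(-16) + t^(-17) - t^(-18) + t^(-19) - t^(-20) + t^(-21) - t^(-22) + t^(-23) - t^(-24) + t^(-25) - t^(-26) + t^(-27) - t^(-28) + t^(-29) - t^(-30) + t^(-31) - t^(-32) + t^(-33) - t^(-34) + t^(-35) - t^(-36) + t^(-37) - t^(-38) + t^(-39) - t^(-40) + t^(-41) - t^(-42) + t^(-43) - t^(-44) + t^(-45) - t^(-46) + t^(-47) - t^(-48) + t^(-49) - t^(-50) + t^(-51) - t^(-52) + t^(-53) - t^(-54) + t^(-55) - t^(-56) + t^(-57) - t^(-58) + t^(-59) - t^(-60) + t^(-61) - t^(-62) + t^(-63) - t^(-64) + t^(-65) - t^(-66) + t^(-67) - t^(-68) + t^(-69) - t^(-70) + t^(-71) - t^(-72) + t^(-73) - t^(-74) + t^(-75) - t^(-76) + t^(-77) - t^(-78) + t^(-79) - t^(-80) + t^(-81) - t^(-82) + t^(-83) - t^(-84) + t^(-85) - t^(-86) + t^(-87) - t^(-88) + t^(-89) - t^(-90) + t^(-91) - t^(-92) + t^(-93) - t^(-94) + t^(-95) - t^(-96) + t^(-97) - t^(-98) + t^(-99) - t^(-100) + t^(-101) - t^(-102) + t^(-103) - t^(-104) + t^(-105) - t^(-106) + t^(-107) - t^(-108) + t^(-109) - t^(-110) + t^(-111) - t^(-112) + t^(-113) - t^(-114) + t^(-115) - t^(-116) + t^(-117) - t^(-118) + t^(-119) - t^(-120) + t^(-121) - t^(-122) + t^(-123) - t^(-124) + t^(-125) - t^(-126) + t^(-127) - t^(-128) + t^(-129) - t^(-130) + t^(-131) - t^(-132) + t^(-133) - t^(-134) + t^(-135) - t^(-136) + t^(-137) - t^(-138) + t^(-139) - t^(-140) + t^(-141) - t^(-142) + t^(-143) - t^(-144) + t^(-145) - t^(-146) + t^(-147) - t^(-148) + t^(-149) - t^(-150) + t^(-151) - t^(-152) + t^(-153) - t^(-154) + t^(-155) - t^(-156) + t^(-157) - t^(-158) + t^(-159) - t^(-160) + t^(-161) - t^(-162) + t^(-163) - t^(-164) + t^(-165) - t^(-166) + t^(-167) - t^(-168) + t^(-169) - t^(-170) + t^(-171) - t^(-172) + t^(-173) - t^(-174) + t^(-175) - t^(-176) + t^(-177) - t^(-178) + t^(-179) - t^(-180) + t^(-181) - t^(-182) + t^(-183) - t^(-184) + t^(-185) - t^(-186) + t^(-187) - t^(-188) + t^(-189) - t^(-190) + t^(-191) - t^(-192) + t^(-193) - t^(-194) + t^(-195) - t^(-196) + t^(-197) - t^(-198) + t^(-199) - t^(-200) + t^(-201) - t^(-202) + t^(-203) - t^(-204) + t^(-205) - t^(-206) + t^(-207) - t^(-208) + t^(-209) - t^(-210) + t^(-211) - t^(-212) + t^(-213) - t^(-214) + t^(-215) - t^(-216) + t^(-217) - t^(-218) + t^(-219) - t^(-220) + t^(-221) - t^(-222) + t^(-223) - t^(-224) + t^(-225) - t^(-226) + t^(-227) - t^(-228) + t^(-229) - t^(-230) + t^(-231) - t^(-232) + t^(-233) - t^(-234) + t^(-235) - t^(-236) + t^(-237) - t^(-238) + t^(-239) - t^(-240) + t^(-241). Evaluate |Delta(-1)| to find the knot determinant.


Step 1: The polynomial has 483 terms with alternating signs, exponents from 241 down to -241.
Step 2: Substitute t = -1. The i-th term has coefficient (-1)^i and exponent (m-i),
  so its value is (-1)^i * (-1)^(m-i) = (-1)^m = -1 for every i.
Step 3: All 483 terms equal -1, so Delta(-1) = 483 * (-1) = -483
Step 4: |Delta(-1)| = 483

483


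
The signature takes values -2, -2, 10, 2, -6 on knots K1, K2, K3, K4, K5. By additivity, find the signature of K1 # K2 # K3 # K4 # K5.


The signature is additive under connected sum.
signature(K1 # K2 # K3 # K4 # K5) = (-2) + (-2) + (10) + (2) + (-6)
= 2

2


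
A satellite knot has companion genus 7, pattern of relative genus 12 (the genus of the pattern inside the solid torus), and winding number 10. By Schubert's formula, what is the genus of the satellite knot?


Schubert: g(satellite) = g_rel(pattern) + |winding| * g(companion),
where g_rel(pattern) is the genus of the pattern relative to the solid torus.
= 12 + 10 * 7
= 12 + 70 = 82

82


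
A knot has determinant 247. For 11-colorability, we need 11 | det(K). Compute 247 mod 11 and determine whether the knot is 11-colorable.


Step 1: A knot is p-colorable if and only if p divides its determinant.
Step 2: Compute 247 mod 11.
247 = 22 * 11 + 5
Step 3: 247 mod 11 = 5
Step 4: The knot is 11-colorable: no

5


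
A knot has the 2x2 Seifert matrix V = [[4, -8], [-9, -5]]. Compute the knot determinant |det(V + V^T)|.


Step 1: Form V + V^T where V = [[4, -8], [-9, -5]]
  V^T = [[4, -9], [-8, -5]]
  V + V^T = [[8, -17], [-17, -10]]
Step 2: det(V + V^T) = 8*(-10) - (-17)*(-17)
  = -80 - 289 = -369
Step 3: Knot determinant = |det(V + V^T)| = |-369| = 369

369


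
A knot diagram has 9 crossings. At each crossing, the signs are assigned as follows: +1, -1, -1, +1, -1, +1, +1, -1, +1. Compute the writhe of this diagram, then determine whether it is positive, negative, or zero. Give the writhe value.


Step 1: Count positive crossings (+1).
Positive crossings: 5
Step 2: Count negative crossings (-1).
Negative crossings: 4
Step 3: Writhe = (positive) - (negative)
w = 5 - 4 = 1
Step 4: |w| = 1, and w is positive

1


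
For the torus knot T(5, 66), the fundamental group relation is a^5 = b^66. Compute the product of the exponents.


The relation is a^5 = b^66.
Product of exponents = 5 * 66
= 330

330


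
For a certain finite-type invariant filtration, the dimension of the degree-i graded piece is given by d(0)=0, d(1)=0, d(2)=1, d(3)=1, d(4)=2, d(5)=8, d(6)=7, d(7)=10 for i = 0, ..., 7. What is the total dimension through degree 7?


Total dimension = d(0) + d(1) + ... + d(7)
= 0 + 0 + 1 + 1 + 2 + 8 + 7 + 10
= 29

29


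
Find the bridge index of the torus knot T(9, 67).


The bridge number of T(p,q) is min(p,q).
min(9, 67) = 9

9


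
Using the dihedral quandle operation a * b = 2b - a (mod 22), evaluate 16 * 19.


16 * 19 = 2*19 - 16 mod 22
= 38 - 16 mod 22
= 22 mod 22 = 0

0


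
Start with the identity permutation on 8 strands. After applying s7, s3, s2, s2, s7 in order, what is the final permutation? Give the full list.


Starting with identity [1, 2, 3, 4, 5, 6, 7, 8].
Apply generators in sequence:
  After s7: [1, 2, 3, 4, 5, 6, 8, 7]
  After s3: [1, 2, 4, 3, 5, 6, 8, 7]
  After s2: [1, 4, 2, 3, 5, 6, 8, 7]
  After s2: [1, 2, 4, 3, 5, 6, 8, 7]
  After s7: [1, 2, 4, 3, 5, 6, 7, 8]
Final permutation: [1, 2, 4, 3, 5, 6, 7, 8]

[1, 2, 4, 3, 5, 6, 7, 8]


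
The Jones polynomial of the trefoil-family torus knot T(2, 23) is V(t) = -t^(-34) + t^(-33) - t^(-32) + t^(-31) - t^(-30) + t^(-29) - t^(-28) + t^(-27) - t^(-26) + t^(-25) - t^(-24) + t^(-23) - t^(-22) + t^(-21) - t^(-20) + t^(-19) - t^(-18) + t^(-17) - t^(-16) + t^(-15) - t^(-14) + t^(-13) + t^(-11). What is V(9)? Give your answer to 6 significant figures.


Substituting t = 9 into V(t) = -t^(-34) + t^(-33) - t^(-32) + t^(-31) - t^(-30) + t^(-29) - t^(-28) + t^(-27) - t^(-26) + t^(-25) - t^(-24) + t^(-23) - t^(-22) + t^(-21) - t^(-20) + t^(-19) - t^(-18) + t^(-17) - t^(-16) + t^(-15) - t^(-14) + t^(-13) + t^(-11):
  (-)t^(-34) = -3.59546e-33
  (+)t^(-33) = 3.23592e-32
  (-)t^(-32) = -2.91232e-31
  (+)t^(-31) = 2.62109e-30
  (-)t^(-30) = -2.35898e-29
  (+)t^(-29) = 2.12308e-28
  (-)t^(-28) = -1.91078e-27
  (+)t^(-27) = 1.7197e-26
  (-)t^(-26) = -1.54773e-25
  (+)t^(-25) = 1.39296e-24
  (-)t^(-24) = -1.25366e-23
  (+)t^(-23) = 1.12829e-22
  (-)t^(-22) = -1.01546e-21
  (+)t^(-21) = 9.13918e-21
  (-)t^(-20) = -8.22526e-20
  (+)t^(-19) = 7.40274e-19
  (-)t^(-18) = -6.66246e-18
  (+)t^(-17) = 5.99622e-17
  (-)t^(-16) = -5.3966e-16
  (+)t^(-15) = 4.85694e-15
  (-)t^(-14) = -4.37124e-14
  (+)t^(-13) = 3.93412e-13
  (+)t^(-11) = 3.18664e-11
Sum = (-3.59546e-33) + (3.23592e-32) + (-2.91232e-31) + (2.62109e-30) + (-2.35898e-29) + (2.12308e-28) + (-1.91078e-27) + (1.7197e-26) + (-1.54773e-25) + (1.39296e-24) + (-1.25366e-23) + (1.12829e-22) + (-1.01546e-21) + (9.13918e-21) + (-8.22526e-20) + (7.40274e-19) + (-6.66246e-18) + (5.99622e-17) + (-5.3966e-16) + (4.85694e-15) + (-4.37124e-14) + (3.93412e-13) + (3.18664e-11)
= 3.222042607e-11
Rounded to 6 significant figures: 3.22204e-11

3.22204e-11


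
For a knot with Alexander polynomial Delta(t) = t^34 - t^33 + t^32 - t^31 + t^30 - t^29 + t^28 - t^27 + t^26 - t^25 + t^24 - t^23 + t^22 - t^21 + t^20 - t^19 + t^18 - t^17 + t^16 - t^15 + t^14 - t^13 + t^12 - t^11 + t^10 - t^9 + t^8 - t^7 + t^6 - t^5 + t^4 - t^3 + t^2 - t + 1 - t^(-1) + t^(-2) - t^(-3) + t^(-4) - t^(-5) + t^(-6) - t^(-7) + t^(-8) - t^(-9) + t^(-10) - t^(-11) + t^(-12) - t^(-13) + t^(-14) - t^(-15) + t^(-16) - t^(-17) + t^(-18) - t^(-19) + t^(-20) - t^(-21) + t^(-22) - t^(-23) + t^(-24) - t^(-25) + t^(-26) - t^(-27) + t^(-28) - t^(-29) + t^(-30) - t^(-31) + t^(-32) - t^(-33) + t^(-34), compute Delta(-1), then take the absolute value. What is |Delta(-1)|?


Step 1: The polynomial has 69 terms with alternating signs, exponents from 34 down to -34.
Step 2: Substitute t = -1. The i-th term has coefficient (-1)^i and exponent (m-i),
  so its value is (-1)^i * (-1)^(m-i) = (-1)^m = 1 for every i.
Step 3: All 69 terms equal 1, so Delta(-1) = 69 * (1) = 69
Step 4: |Delta(-1)| = 69

69


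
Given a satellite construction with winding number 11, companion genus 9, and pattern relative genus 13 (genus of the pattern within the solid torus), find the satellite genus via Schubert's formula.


Schubert: g(satellite) = g_rel(pattern) + |winding| * g(companion),
where g_rel(pattern) is the genus of the pattern relative to the solid torus.
= 13 + 11 * 9
= 13 + 99 = 112

112


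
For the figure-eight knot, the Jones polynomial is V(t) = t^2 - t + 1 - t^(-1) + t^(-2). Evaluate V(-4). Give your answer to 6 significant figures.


Substituting t = -4 into V(t) = t^2 - t + 1 - t^(-1) + t^(-2):
  (+)t^(2) = 16
  (-)t^(1) = 4
  (+)t^(0) = 1
  (-)t^(-1) = 0.25
  (+)t^(-2) = 0.0625
Sum = (16) + (4) + (1) + (0.25) + (0.0625)
= 21.3125
Rounded to 6 significant figures: 21.3125

21.3125


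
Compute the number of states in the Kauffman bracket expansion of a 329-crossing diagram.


Each crossing contributes 2 choices (A-smoothing or B-smoothing).
Total states = 2^329 = 1093625362391505962186251113558810682676584715446606218212885303204976499599687961611756588511526912

1093625362391505962186251113558810682676584715446606218212885303204976499599687961611756588511526912


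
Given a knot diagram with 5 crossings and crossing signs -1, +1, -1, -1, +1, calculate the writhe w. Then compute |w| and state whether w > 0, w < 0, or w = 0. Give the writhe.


Step 1: Count positive crossings (+1).
Positive crossings: 2
Step 2: Count negative crossings (-1).
Negative crossings: 3
Step 3: Writhe = (positive) - (negative)
w = 2 - 3 = -1
Step 4: |w| = 1, and w is negative

-1


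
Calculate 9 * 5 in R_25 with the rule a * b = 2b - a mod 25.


9 * 5 = 2*5 - 9 mod 25
= 10 - 9 mod 25
= 1 mod 25 = 1

1


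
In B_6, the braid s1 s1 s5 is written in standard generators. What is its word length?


The word length counts the number of generators (including inverses).
Listing each generator: s1, s1, s5
There are 3 generators in this braid word.

3


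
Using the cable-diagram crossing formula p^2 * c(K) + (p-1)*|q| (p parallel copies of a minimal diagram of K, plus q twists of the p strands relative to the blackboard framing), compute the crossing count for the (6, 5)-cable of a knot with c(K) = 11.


Step 1: Each of the c(K) crossings of the companion diagram becomes p*p = p^2 crossings among the p parallel strands, and each of the |q| twists s_1 s_2 ... s_(p-1) adds (p-1) crossings.
  Crossings = p^2 * c(K) + (p-1)*|q|
Step 2: = 6^2 * 11 + (6-1)*5
Step 3: = 36*11 + 5*5
Step 4: = 396 + 25 = 421

421


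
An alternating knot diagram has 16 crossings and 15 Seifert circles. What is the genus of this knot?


For alternating knots, g = (c - s + 1)/2.
= (16 - 15 + 1)/2
= 2/2 = 1

1


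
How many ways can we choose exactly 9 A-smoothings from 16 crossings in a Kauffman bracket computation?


We choose which 9 of 16 crossings get A-smoothings.
C(16, 9) = 16! / (9! * 7!)
= 11440

11440


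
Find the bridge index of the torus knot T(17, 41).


The bridge number of T(p,q) is min(p,q).
min(17, 41) = 17

17


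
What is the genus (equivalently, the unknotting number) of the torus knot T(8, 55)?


For a torus knot T(p,q), both the unknotting number and genus equal (p-1)(q-1)/2.
= (8-1)(55-1)/2
= 7*54/2
= 378/2 = 189

189


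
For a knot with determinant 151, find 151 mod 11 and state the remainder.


Step 1: A knot is p-colorable if and only if p divides its determinant.
Step 2: Compute 151 mod 11.
151 = 13 * 11 + 8
Step 3: 151 mod 11 = 8
Step 4: The knot is 11-colorable: no

8


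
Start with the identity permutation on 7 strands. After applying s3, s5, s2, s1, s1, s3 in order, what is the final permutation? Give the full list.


Starting with identity [1, 2, 3, 4, 5, 6, 7].
Apply generators in sequence:
  After s3: [1, 2, 4, 3, 5, 6, 7]
  After s5: [1, 2, 4, 3, 6, 5, 7]
  After s2: [1, 4, 2, 3, 6, 5, 7]
  After s1: [4, 1, 2, 3, 6, 5, 7]
  After s1: [1, 4, 2, 3, 6, 5, 7]
  After s3: [1, 4, 3, 2, 6, 5, 7]
Final permutation: [1, 4, 3, 2, 6, 5, 7]

[1, 4, 3, 2, 6, 5, 7]


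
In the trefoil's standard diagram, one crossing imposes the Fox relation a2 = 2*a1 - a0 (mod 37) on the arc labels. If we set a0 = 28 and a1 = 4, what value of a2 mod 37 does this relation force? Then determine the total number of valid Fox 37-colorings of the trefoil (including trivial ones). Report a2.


Step 1: Apply the given crossing relation 2*a1 - a0 - a2 = 0 (mod 37).
  a2 = 2*a1 - a0 mod 37
  a2 = 2*4 - 28 mod 37
  a2 = 8 - 28 mod 37
  a2 = -20 mod 37 = 17
Step 2: The trefoil has determinant 3.
  Number of Fox p-colorings (p prime) is p^2 if p = 3, else p.
  Since 37 does not divide 3, only trivial (constant) colorings exist.
  (So the trial a0 = 28, a1 = 4 with a0 != a1 does NOT extend to a valid coloring of the whole trefoil: the other two crossing relations require 3*(a1 - a0) = 0 (mod 37), which fails.)
  Total colorings = 37
Step 3: a2 = 17, total Fox 37-colorings = 37

17


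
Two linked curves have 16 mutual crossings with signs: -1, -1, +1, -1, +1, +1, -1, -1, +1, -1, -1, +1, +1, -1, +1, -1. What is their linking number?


Step 1: Count positive crossings: 7
Step 2: Count negative crossings: 9
Step 3: Sum of signs = 7 - 9 = -2
Step 4: Linking number = sum/2 = -2/2 = -1

-1


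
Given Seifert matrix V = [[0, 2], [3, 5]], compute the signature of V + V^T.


Step 1: V + V^T = [[0, 5], [5, 10]]
Step 2: trace = 10, det = -25
Step 3: Discriminant = 10^2 - 4*(-25) = 200
Step 4: Eigenvalues: 12.0711, -2.07107
Step 5: Signature = (# positive eigenvalues) - (# negative eigenvalues) = 0

0


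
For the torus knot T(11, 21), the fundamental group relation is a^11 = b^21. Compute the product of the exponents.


The relation is a^11 = b^21.
Product of exponents = 11 * 21
= 231

231


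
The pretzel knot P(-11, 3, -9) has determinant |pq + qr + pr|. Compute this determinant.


Step 1: Compute pq + qr + pr.
pq = (-11)*3 = -33
qr = 3*(-9) = -27
pr = (-11)*(-9) = 99
pq + qr + pr = -33 + (-27) + 99 = 39
Step 2: Take absolute value.
det(P(-11,3,-9)) = |39| = 39

39


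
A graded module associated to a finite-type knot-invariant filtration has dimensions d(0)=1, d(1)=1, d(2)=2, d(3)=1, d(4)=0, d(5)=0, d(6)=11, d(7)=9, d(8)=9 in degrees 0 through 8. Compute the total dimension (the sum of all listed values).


Total dimension = d(0) + d(1) + ... + d(8)
= 1 + 1 + 2 + 1 + 0 + 0 + 11 + 9 + 9
= 34

34


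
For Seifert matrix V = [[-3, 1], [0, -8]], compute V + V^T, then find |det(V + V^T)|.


Step 1: Form V + V^T where V = [[-3, 1], [0, -8]]
  V^T = [[-3, 0], [1, -8]]
  V + V^T = [[-6, 1], [1, -16]]
Step 2: det(V + V^T) = (-6)*(-16) - 1*1
  = 96 - 1 = 95
Step 3: Knot determinant = |det(V + V^T)| = |95| = 95

95


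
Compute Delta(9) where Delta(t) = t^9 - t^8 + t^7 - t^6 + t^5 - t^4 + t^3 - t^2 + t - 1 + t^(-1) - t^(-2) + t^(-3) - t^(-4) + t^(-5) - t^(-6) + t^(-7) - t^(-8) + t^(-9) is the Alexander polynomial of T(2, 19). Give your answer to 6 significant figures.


Substituting t = 9 into Delta(t) = t^9 - t^8 + t^7 - t^6 + t^5 - t^4 + t^3 - t^2 + t - 1 + t^(-1) - t^(-2) + t^(-3) - t^(-4) + t^(-5) - t^(-6) + t^(-7) - t^(-8) + t^(-9):
Term values: (387420489) + (-43046721) + (4782969) + (-531441) + (59049) + (-6561) + (729) + (-81) + (9) + (-1) + (0.111111) + (-0.0123457) + (0.00137174) + (-0.000152416) + (1.69351e-05) + (-1.88168e-06) + (2.09075e-07) + (-2.32306e-08) + (2.58117e-09)
Sum = 348678440.1
Rounded to 6 significant figures: 3.48678e+08

3.48678e+08


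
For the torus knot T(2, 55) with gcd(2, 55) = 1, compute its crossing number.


For a torus knot T(p, q) with gcd(p,q)=1,
the crossing number is min(p*(q-1), q*(p-1)).
p*(q-1) = 2*54 = 108
q*(p-1) = 55*1 = 55
min(108, 55) = 55

55


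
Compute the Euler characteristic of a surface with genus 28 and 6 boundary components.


chi = 2 - 2g - b
= 2 - 2*28 - 6
= 2 - 56 - 6 = -60

-60


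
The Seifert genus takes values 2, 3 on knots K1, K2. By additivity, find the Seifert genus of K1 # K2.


The Seifert genus is additive under connected sum.
Seifert genus(K1 # K2) = (2) + (3)
= 5

5


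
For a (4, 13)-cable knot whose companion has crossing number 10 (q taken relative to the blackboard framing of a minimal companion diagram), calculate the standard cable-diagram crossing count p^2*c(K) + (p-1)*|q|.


Step 1: Each of the c(K) crossings of the companion diagram becomes p*p = p^2 crossings among the p parallel strands, and each of the |q| twists s_1 s_2 ... s_(p-1) adds (p-1) crossings.
  Crossings = p^2 * c(K) + (p-1)*|q|
Step 2: = 4^2 * 10 + (4-1)*13
Step 3: = 16*10 + 3*13
Step 4: = 160 + 39 = 199

199


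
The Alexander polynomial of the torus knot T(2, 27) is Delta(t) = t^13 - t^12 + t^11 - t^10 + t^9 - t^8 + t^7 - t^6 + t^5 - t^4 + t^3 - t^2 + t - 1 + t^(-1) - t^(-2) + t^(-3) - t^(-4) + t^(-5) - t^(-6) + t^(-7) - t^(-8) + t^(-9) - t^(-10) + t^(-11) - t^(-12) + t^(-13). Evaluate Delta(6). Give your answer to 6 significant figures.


Substituting t = 6 into Delta(t) = t^13 - t^12 + t^11 - t^10 + t^9 - t^8 + t^7 - t^6 + t^5 - t^4 + t^3 - t^2 + t - 1 + t^(-1) - t^(-2) + t^(-3) - t^(-4) + t^(-5) - t^(-6) + t^(-7) - t^(-8) + t^(-9) - t^(-10) + t^(-11) - t^(-12) + t^(-13):
Term values: (13060694016) + (-2176782336) + (362797056) + (-60466176) + (10077696) + (-1679616) + (279936) + (-46656) + (7776) + (-1296) + (216) + (-36) + (6) + (-1) + (0.166667) + (-0.0277778) + (0.00462963) + (-0.000771605) + (0.000128601) + (-2.14335e-05) + (3.57225e-06) + (-5.95374e-07) + (9.9229e-08) + (-1.65382e-08) + (2.75636e-09) + (-4.59394e-10) + (7.65656e-11)
Sum = 1.119488059e+10
Rounded to 6 significant figures: 1.11949e+10

1.11949e+10


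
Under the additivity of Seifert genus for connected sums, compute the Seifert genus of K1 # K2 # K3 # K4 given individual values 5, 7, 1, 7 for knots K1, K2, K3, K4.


The Seifert genus is additive under connected sum.
Seifert genus(K1 # K2 # K3 # K4) = (5) + (7) + (1) + (7)
= 20

20


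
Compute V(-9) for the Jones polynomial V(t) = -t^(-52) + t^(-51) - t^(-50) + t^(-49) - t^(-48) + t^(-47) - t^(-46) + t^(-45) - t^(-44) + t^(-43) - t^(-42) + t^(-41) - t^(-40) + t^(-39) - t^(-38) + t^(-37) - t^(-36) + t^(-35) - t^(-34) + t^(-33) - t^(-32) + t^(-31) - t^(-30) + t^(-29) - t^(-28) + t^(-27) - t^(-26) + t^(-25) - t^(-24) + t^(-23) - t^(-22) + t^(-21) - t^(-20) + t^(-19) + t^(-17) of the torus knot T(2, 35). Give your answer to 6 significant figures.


Substituting t = -9 into V(t) = -t^(-52) + t^(-51) - t^(-50) + t^(-49) - t^(-48) + t^(-47) - t^(-46) + t^(-45) - t^(-44) + t^(-43) - t^(-42) + t^(-41) - t^(-40) + t^(-39) - t^(-38) + t^(-37) - t^(-36) + t^(-35) - t^(-34) + t^(-33) - t^(-32) + t^(-31) - t^(-30) + t^(-29) - t^(-28) + t^(-27) - t^(-26) + t^(-25) - t^(-24) + t^(-23) - t^(-22) + t^(-21) - t^(-20) + t^(-19) + t^(-17):
  (-)t^(-52) = -2.39546e-50
  (+)t^(-51) = -2.15592e-49
  (-)t^(-50) = -1.94033e-48
  (+)t^(-49) = -1.74629e-47
  (-)t^(-48) = -1.57166e-46
  (+)t^(-47) = -1.4145e-45
  (-)t^(-46) = -1.27305e-44
  (+)t^(-45) = -1.14574e-43
  (-)t^(-44) = -1.03117e-42
  (+)t^(-43) = -9.28052e-42
  (-)t^(-42) = -8.35246e-41
  (+)t^(-41) = -7.51722e-40
  (-)t^(-40) = -6.7655e-39
  (+)t^(-39) = -6.08895e-38
  (-)t^(-38) = -5.48005e-37
  (+)t^(-37) = -4.93205e-36
  (-)t^(-36) = -4.43884e-35
  (+)t^(-35) = -3.99496e-34
  (-)t^(-34) = -3.59546e-33
  (+)t^(-33) = -3.23592e-32
  (-)t^(-32) = -2.91232e-31
  (+)t^(-31) = -2.62109e-30
  (-)t^(-30) = -2.35898e-29
  (+)t^(-29) = -2.12308e-28
  (-)t^(-28) = -1.91078e-27
  (+)t^(-27) = -1.7197e-26
  (-)t^(-26) = -1.54773e-25
  (+)t^(-25) = -1.39296e-24
  (-)t^(-24) = -1.25366e-23
  (+)t^(-23) = -1.12829e-22
  (-)t^(-22) = -1.01546e-21
  (+)t^(-21) = -9.13918e-21
  (-)t^(-20) = -8.22526e-20
  (+)t^(-19) = -7.40274e-19
  (+)t^(-17) = -5.99622e-17
Sum = (-2.39546e-50) + (-2.15592e-49) + (-1.94033e-48) + (-1.74629e-47) + (-1.57166e-46) + (-1.4145e-45) + (-1.27305e-44) + (-1.14574e-43) + (-1.03117e-42) + (-9.28052e-42) + (-8.35246e-41) + (-7.51722e-40) + (-6.7655e-39) + (-6.08895e-38) + (-5.48005e-37) + (-4.93205e-36) + (-4.43884e-35) + (-3.99496e-34) + (-3.59546e-33) + (-3.23592e-32) + (-2.91232e-31) + (-2.62109e-30) + (-2.35898e-29) + (-2.12308e-28) + (-1.91078e-27) + (-1.7197e-26) + (-1.54773e-25) + (-1.39296e-24) + (-1.25366e-23) + (-1.12829e-22) + (-1.01546e-21) + (-9.13918e-21) + (-8.22526e-20) + (-7.40274e-19) + (-5.99622e-17)
= -6.079497766e-17
Rounded to 6 significant figures: -6.0795e-17

-6.0795e-17


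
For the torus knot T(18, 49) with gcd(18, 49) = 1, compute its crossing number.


For a torus knot T(p, q) with gcd(p,q)=1,
the crossing number is min(p*(q-1), q*(p-1)).
p*(q-1) = 18*48 = 864
q*(p-1) = 49*17 = 833
min(864, 833) = 833

833


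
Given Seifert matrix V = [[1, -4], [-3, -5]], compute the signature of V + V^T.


Step 1: V + V^T = [[2, -7], [-7, -10]]
Step 2: trace = -8, det = -69
Step 3: Discriminant = (-8)^2 - 4*(-69) = 340
Step 4: Eigenvalues: 5.21954, -13.2195
Step 5: Signature = (# positive eigenvalues) - (# negative eigenvalues) = 0

0


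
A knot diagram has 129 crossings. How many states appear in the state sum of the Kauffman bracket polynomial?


Each crossing contributes 2 choices (A-smoothing or B-smoothing).
Total states = 2^129 = 680564733841876926926749214863536422912

680564733841876926926749214863536422912


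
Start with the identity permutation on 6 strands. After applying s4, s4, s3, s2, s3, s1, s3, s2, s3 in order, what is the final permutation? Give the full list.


Starting with identity [1, 2, 3, 4, 5, 6].
Apply generators in sequence:
  After s4: [1, 2, 3, 5, 4, 6]
  After s4: [1, 2, 3, 4, 5, 6]
  After s3: [1, 2, 4, 3, 5, 6]
  After s2: [1, 4, 2, 3, 5, 6]
  After s3: [1, 4, 3, 2, 5, 6]
  After s1: [4, 1, 3, 2, 5, 6]
  After s3: [4, 1, 2, 3, 5, 6]
  After s2: [4, 2, 1, 3, 5, 6]
  After s3: [4, 2, 3, 1, 5, 6]
Final permutation: [4, 2, 3, 1, 5, 6]

[4, 2, 3, 1, 5, 6]


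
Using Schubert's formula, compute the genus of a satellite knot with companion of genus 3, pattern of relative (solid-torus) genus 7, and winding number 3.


Schubert: g(satellite) = g_rel(pattern) + |winding| * g(companion),
where g_rel(pattern) is the genus of the pattern relative to the solid torus.
= 7 + 3 * 3
= 7 + 9 = 16

16


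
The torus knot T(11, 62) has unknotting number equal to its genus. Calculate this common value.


For a torus knot T(p,q), both the unknotting number and genus equal (p-1)(q-1)/2.
= (11-1)(62-1)/2
= 10*61/2
= 610/2 = 305

305


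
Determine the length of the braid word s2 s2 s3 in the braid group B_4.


The word length counts the number of generators (including inverses).
Listing each generator: s2, s2, s3
There are 3 generators in this braid word.

3


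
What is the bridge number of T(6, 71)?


The bridge number of T(p,q) is min(p,q).
min(6, 71) = 6

6


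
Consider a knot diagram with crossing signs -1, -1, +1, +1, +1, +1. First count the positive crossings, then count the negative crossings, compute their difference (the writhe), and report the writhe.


Step 1: Count positive crossings (+1).
Positive crossings: 4
Step 2: Count negative crossings (-1).
Negative crossings: 2
Step 3: Writhe = (positive) - (negative)
w = 4 - 2 = 2
Step 4: |w| = 2, and w is positive

2


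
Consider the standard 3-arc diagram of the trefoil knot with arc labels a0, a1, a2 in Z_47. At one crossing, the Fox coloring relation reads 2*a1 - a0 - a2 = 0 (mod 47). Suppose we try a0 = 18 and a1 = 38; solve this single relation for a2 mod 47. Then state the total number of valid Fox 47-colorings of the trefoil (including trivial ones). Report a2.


Step 1: Apply the given crossing relation 2*a1 - a0 - a2 = 0 (mod 47).
  a2 = 2*a1 - a0 mod 47
  a2 = 2*38 - 18 mod 47
  a2 = 76 - 18 mod 47
  a2 = 58 mod 47 = 11
Step 2: The trefoil has determinant 3.
  Number of Fox p-colorings (p prime) is p^2 if p = 3, else p.
  Since 47 does not divide 3, only trivial (constant) colorings exist.
  (So the trial a0 = 18, a1 = 38 with a0 != a1 does NOT extend to a valid coloring of the whole trefoil: the other two crossing relations require 3*(a1 - a0) = 0 (mod 47), which fails.)
  Total colorings = 47
Step 3: a2 = 11, total Fox 47-colorings = 47

11


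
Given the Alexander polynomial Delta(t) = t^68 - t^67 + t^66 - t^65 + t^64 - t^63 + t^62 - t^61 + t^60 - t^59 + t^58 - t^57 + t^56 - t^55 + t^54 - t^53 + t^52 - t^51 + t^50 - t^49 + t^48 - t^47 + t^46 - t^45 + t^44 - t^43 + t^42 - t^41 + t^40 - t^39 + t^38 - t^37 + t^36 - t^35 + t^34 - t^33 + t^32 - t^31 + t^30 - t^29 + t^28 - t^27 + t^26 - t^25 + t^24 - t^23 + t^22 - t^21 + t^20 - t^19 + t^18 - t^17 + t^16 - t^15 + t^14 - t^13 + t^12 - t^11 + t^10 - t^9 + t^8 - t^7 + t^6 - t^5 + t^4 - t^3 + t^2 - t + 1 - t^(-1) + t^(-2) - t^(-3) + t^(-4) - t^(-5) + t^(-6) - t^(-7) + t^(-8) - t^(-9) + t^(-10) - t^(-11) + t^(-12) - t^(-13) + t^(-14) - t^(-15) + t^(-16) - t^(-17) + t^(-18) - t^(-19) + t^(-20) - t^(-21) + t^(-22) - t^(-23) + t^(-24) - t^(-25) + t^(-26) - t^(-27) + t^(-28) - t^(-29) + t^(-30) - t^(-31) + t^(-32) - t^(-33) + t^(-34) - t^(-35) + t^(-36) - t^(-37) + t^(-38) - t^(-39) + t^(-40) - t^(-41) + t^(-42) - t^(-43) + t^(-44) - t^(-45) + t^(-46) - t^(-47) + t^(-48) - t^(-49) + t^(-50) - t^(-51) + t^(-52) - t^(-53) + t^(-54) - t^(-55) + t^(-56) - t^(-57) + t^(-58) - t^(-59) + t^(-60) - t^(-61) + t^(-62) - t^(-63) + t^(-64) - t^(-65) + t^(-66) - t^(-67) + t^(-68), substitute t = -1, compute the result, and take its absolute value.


Step 1: The polynomial has 137 terms with alternating signs, exponents from 68 down to -68.
Step 2: Substitute t = -1. The i-th term has coefficient (-1)^i and exponent (m-i),
  so its value is (-1)^i * (-1)^(m-i) = (-1)^m = 1 for every i.
Step 3: All 137 terms equal 1, so Delta(-1) = 137 * (1) = 137
Step 4: |Delta(-1)| = 137

137


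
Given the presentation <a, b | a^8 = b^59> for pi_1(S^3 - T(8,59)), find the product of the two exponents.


The relation is a^8 = b^59.
Product of exponents = 8 * 59
= 472

472


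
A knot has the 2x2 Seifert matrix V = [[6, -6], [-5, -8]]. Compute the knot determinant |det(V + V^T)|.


Step 1: Form V + V^T where V = [[6, -6], [-5, -8]]
  V^T = [[6, -5], [-6, -8]]
  V + V^T = [[12, -11], [-11, -16]]
Step 2: det(V + V^T) = 12*(-16) - (-11)*(-11)
  = -192 - 121 = -313
Step 3: Knot determinant = |det(V + V^T)| = |-313| = 313

313


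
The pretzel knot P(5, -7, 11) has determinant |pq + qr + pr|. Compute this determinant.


Step 1: Compute pq + qr + pr.
pq = 5*(-7) = -35
qr = (-7)*11 = -77
pr = 5*11 = 55
pq + qr + pr = -35 + (-77) + 55 = -57
Step 2: Take absolute value.
det(P(5,-7,11)) = |-57| = 57

57


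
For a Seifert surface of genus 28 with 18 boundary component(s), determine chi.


chi = 2 - 2g - b
= 2 - 2*28 - 18
= 2 - 56 - 18 = -72

-72


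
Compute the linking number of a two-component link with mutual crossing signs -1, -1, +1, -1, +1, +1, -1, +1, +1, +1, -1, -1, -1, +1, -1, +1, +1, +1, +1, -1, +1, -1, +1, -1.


Step 1: Count positive crossings: 13
Step 2: Count negative crossings: 11
Step 3: Sum of signs = 13 - 11 = 2
Step 4: Linking number = sum/2 = 2/2 = 1

1


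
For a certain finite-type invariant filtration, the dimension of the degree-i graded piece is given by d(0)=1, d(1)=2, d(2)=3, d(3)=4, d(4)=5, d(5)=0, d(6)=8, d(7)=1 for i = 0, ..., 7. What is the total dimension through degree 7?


Total dimension = d(0) + d(1) + ... + d(7)
= 1 + 2 + 3 + 4 + 5 + 0 + 8 + 1
= 24

24


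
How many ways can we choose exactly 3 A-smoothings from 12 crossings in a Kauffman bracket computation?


We choose which 3 of 12 crossings get A-smoothings.
C(12, 3) = 12! / (3! * 9!)
= 220

220


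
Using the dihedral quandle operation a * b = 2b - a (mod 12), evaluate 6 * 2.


6 * 2 = 2*2 - 6 mod 12
= 4 - 6 mod 12
= -2 mod 12 = 10

10


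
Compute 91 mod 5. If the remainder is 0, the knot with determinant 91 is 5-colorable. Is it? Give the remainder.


Step 1: A knot is p-colorable if and only if p divides its determinant.
Step 2: Compute 91 mod 5.
91 = 18 * 5 + 1
Step 3: 91 mod 5 = 1
Step 4: The knot is 5-colorable: no

1


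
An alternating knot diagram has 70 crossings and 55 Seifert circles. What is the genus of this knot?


For alternating knots, g = (c - s + 1)/2.
= (70 - 55 + 1)/2
= 16/2 = 8

8


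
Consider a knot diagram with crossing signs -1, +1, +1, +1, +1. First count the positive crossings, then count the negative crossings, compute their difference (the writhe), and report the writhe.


Step 1: Count positive crossings (+1).
Positive crossings: 4
Step 2: Count negative crossings (-1).
Negative crossings: 1
Step 3: Writhe = (positive) - (negative)
w = 4 - 1 = 3
Step 4: |w| = 3, and w is positive

3


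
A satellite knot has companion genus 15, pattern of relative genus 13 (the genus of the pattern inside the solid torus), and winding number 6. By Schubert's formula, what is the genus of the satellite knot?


Schubert: g(satellite) = g_rel(pattern) + |winding| * g(companion),
where g_rel(pattern) is the genus of the pattern relative to the solid torus.
= 13 + 6 * 15
= 13 + 90 = 103

103


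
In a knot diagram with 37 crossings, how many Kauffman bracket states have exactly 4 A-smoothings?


We choose which 4 of 37 crossings get A-smoothings.
C(37, 4) = 37! / (4! * 33!)
= 66045

66045


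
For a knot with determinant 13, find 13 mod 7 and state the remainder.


Step 1: A knot is p-colorable if and only if p divides its determinant.
Step 2: Compute 13 mod 7.
13 = 1 * 7 + 6
Step 3: 13 mod 7 = 6
Step 4: The knot is 7-colorable: no

6


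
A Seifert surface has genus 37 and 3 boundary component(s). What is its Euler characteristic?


chi = 2 - 2g - b
= 2 - 2*37 - 3
= 2 - 74 - 3 = -75

-75


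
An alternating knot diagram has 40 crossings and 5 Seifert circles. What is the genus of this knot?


For alternating knots, g = (c - s + 1)/2.
= (40 - 5 + 1)/2
= 36/2 = 18

18


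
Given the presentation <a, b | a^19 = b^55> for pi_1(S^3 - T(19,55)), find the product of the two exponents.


The relation is a^19 = b^55.
Product of exponents = 19 * 55
= 1045

1045


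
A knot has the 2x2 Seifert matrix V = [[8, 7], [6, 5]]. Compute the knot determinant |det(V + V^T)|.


Step 1: Form V + V^T where V = [[8, 7], [6, 5]]
  V^T = [[8, 6], [7, 5]]
  V + V^T = [[16, 13], [13, 10]]
Step 2: det(V + V^T) = 16*10 - 13*13
  = 160 - 169 = -9
Step 3: Knot determinant = |det(V + V^T)| = |-9| = 9

9


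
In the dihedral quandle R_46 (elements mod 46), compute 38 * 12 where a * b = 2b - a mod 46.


38 * 12 = 2*12 - 38 mod 46
= 24 - 38 mod 46
= -14 mod 46 = 32

32


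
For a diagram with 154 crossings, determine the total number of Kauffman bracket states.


Each crossing contributes 2 choices (A-smoothing or B-smoothing).
Total states = 2^154 = 22835963083295358096932575511191922182123945984

22835963083295358096932575511191922182123945984


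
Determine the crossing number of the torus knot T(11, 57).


For a torus knot T(p, q) with gcd(p,q)=1,
the crossing number is min(p*(q-1), q*(p-1)).
p*(q-1) = 11*56 = 616
q*(p-1) = 57*10 = 570
min(616, 570) = 570

570


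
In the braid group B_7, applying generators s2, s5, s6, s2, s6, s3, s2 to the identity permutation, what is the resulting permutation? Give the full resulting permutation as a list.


Starting with identity [1, 2, 3, 4, 5, 6, 7].
Apply generators in sequence:
  After s2: [1, 3, 2, 4, 5, 6, 7]
  After s5: [1, 3, 2, 4, 6, 5, 7]
  After s6: [1, 3, 2, 4, 6, 7, 5]
  After s2: [1, 2, 3, 4, 6, 7, 5]
  After s6: [1, 2, 3, 4, 6, 5, 7]
  After s3: [1, 2, 4, 3, 6, 5, 7]
  After s2: [1, 4, 2, 3, 6, 5, 7]
Final permutation: [1, 4, 2, 3, 6, 5, 7]

[1, 4, 2, 3, 6, 5, 7]


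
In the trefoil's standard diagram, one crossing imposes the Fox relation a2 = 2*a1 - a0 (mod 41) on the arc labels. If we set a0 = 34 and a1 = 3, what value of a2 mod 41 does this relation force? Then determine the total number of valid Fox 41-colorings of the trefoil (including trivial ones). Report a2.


Step 1: Apply the given crossing relation 2*a1 - a0 - a2 = 0 (mod 41).
  a2 = 2*a1 - a0 mod 41
  a2 = 2*3 - 34 mod 41
  a2 = 6 - 34 mod 41
  a2 = -28 mod 41 = 13
Step 2: The trefoil has determinant 3.
  Number of Fox p-colorings (p prime) is p^2 if p = 3, else p.
  Since 41 does not divide 3, only trivial (constant) colorings exist.
  (So the trial a0 = 34, a1 = 3 with a0 != a1 does NOT extend to a valid coloring of the whole trefoil: the other two crossing relations require 3*(a1 - a0) = 0 (mod 41), which fails.)
  Total colorings = 41
Step 3: a2 = 13, total Fox 41-colorings = 41

13


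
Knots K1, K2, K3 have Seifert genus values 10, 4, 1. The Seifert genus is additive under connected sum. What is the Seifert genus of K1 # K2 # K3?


The Seifert genus is additive under connected sum.
Seifert genus(K1 # K2 # K3) = (10) + (4) + (1)
= 15

15


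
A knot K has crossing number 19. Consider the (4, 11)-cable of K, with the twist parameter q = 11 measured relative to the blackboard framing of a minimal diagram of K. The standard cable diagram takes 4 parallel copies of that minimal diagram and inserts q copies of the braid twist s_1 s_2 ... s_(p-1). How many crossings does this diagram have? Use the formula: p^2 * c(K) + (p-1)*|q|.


Step 1: Each of the c(K) crossings of the companion diagram becomes p*p = p^2 crossings among the p parallel strands, and each of the |q| twists s_1 s_2 ... s_(p-1) adds (p-1) crossings.
  Crossings = p^2 * c(K) + (p-1)*|q|
Step 2: = 4^2 * 19 + (4-1)*11
Step 3: = 16*19 + 3*11
Step 4: = 304 + 33 = 337

337


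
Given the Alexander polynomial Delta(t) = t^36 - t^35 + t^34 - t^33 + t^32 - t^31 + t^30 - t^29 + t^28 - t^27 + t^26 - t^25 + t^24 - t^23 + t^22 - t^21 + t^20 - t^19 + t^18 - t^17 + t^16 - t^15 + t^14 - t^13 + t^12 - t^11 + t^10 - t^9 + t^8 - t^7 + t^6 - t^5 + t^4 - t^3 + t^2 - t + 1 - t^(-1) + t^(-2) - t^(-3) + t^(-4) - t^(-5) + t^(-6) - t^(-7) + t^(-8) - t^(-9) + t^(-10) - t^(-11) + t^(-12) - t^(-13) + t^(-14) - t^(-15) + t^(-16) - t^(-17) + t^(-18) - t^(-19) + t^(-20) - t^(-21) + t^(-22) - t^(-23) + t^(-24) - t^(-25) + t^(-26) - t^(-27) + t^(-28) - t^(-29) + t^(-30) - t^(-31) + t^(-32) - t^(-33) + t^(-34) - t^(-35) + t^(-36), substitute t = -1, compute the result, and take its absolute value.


Step 1: The polynomial has 73 terms with alternating signs, exponents from 36 down to -36.
Step 2: Substitute t = -1. The i-th term has coefficient (-1)^i and exponent (m-i),
  so its value is (-1)^i * (-1)^(m-i) = (-1)^m = 1 for every i.
Step 3: All 73 terms equal 1, so Delta(-1) = 73 * (1) = 73
Step 4: |Delta(-1)| = 73

73


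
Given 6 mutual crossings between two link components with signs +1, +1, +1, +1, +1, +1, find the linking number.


Step 1: Count positive crossings: 6
Step 2: Count negative crossings: 0
Step 3: Sum of signs = 6 - 0 = 6
Step 4: Linking number = sum/2 = 6/2 = 3

3


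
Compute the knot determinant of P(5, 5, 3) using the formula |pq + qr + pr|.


Step 1: Compute pq + qr + pr.
pq = 5*5 = 25
qr = 5*3 = 15
pr = 5*3 = 15
pq + qr + pr = 25 + 15 + 15 = 55
Step 2: Take absolute value.
det(P(5,5,3)) = |55| = 55

55


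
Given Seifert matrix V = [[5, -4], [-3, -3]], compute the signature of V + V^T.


Step 1: V + V^T = [[10, -7], [-7, -6]]
Step 2: trace = 4, det = -109
Step 3: Discriminant = 4^2 - 4*(-109) = 452
Step 4: Eigenvalues: 12.6301, -8.63015
Step 5: Signature = (# positive eigenvalues) - (# negative eigenvalues) = 0

0


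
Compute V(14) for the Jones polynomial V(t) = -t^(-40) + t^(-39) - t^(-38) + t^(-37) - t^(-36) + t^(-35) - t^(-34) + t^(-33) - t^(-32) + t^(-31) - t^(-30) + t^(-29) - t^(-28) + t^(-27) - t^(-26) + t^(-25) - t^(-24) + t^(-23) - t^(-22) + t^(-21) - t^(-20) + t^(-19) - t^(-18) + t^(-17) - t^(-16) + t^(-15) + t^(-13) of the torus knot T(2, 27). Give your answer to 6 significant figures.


Substituting t = 14 into V(t) = -t^(-40) + t^(-39) - t^(-38) + t^(-37) - t^(-36) + t^(-35) - t^(-34) + t^(-33) - t^(-32) + t^(-31) - t^(-30) + t^(-29) - t^(-28) + t^(-27) - t^(-26) + t^(-25) - t^(-24) + t^(-23) - t^(-22) + t^(-21) - t^(-20) + t^(-19) - t^(-18) + t^(-17) - t^(-16) + t^(-15) + t^(-13):
  (-)t^(-40) = -1.42849e-46
  (+)t^(-39) = 1.99989e-45
  (-)t^(-38) = -2.79985e-44
  (+)t^(-37) = 3.91979e-43
  (-)t^(-36) = -5.4877e-42
  (+)t^(-35) = 7.68279e-41
  (-)t^(-34) = -1.07559e-39
  (+)t^(-33) = 1.50583e-38
  (-)t^(-32) = -2.10816e-37
  (+)t^(-31) = 2.95142e-36
  (-)t^(-30) = -4.13199e-35
  (+)t^(-29) = 5.78478e-34
  (-)t^(-28) = -8.09869e-33
  (+)t^(-27) = 1.13382e-31
  (-)t^(-26) = -1.58734e-30
  (+)t^(-25) = 2.22228e-29
  (-)t^(-24) = -3.11119e-28
  (+)t^(-23) = 4.35567e-27
  (-)t^(-22) = -6.09794e-26
  (+)t^(-21) = 8.53712e-25
  (-)t^(-20) = -1.1952e-23
  (+)t^(-19) = 1.67327e-22
  (-)t^(-18) = -2.34258e-21
  (+)t^(-17) = 3.27962e-20
  (-)t^(-16) = -4.59147e-19
  (+)t^(-15) = 6.42805e-18
  (+)t^(-13) = 1.2599e-15
Sum = (-1.42849e-46) + (1.99989e-45) + (-2.79985e-44) + (3.91979e-43) + (-5.4877e-42) + (7.68279e-41) + (-1.07559e-39) + (1.50583e-38) + (-2.10816e-37) + (2.95142e-36) + (-4.13199e-35) + (5.78478e-34) + (-8.09869e-33) + (1.13382e-31) + (-1.58734e-30) + (2.22228e-29) + (-3.11119e-28) + (4.35567e-27) + (-6.09794e-26) + (8.53712e-25) + (-1.1952e-23) + (1.67327e-22) + (-2.34258e-21) + (3.27962e-20) + (-4.59147e-19) + (6.42805e-18) + (1.2599e-15)
= 1.265897951e-15
Rounded to 6 significant figures: 1.2659e-15

1.2659e-15
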